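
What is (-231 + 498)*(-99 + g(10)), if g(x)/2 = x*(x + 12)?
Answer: 91047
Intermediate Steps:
g(x) = 2*x*(12 + x) (g(x) = 2*(x*(x + 12)) = 2*(x*(12 + x)) = 2*x*(12 + x))
(-231 + 498)*(-99 + g(10)) = (-231 + 498)*(-99 + 2*10*(12 + 10)) = 267*(-99 + 2*10*22) = 267*(-99 + 440) = 267*341 = 91047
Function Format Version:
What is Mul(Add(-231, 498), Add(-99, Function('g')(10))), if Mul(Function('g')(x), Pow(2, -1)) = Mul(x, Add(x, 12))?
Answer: 91047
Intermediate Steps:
Function('g')(x) = Mul(2, x, Add(12, x)) (Function('g')(x) = Mul(2, Mul(x, Add(x, 12))) = Mul(2, Mul(x, Add(12, x))) = Mul(2, x, Add(12, x)))
Mul(Add(-231, 498), Add(-99, Function('g')(10))) = Mul(Add(-231, 498), Add(-99, Mul(2, 10, Add(12, 10)))) = Mul(267, Add(-99, Mul(2, 10, 22))) = Mul(267, Add(-99, 440)) = Mul(267, 341) = 91047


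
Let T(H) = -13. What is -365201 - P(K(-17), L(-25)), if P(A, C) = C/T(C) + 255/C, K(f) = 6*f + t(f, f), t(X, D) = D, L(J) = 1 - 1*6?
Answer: -4746955/13 ≈ -3.6515e+5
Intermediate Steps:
L(J) = -5 (L(J) = 1 - 6 = -5)
K(f) = 7*f (K(f) = 6*f + f = 7*f)
P(A, C) = 255/C - C/13 (P(A, C) = C/(-13) + 255/C = C*(-1/13) + 255/C = -C/13 + 255/C = 255/C - C/13)
-365201 - P(K(-17), L(-25)) = -365201 - (255/(-5) - 1/13*(-5)) = -365201 - (255*(-⅕) + 5/13) = -365201 - (-51 + 5/13) = -365201 - 1*(-658/13) = -365201 + 658/13 = -4746955/13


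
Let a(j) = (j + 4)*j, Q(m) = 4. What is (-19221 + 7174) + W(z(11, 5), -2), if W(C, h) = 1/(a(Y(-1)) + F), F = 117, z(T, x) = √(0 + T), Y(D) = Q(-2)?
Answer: -1795002/149 ≈ -12047.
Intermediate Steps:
Y(D) = 4
z(T, x) = √T
a(j) = j*(4 + j) (a(j) = (4 + j)*j = j*(4 + j))
W(C, h) = 1/149 (W(C, h) = 1/(4*(4 + 4) + 117) = 1/(4*8 + 117) = 1/(32 + 117) = 1/149)
(-19221 + 7174) + W(z(11, 5), -2) = (-19221 + 7174) + 1/149 = -12047 + 1/149 = -1795002/149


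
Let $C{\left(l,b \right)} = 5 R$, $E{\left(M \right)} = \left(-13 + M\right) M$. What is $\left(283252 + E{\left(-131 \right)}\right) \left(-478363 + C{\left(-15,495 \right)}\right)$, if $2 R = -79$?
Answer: $-144580784018$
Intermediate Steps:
$R = - \frac{79}{2}$ ($R = \frac{1}{2} \left(-79\right) = - \frac{79}{2} \approx -39.5$)
$E{\left(M \right)} = M \left(-13 + M\right)$
$C{\left(l,b \right)} = - \frac{395}{2}$ ($C{\left(l,b \right)} = 5 \left(- \frac{79}{2}\right) = - \frac{395}{2}$)
$\left(283252 + E{\left(-131 \right)}\right) \left(-478363 + C{\left(-15,495 \right)}\right) = \left(283252 - 131 \left(-13 - 131\right)\right) \left(-478363 - \frac{395}{2}\right) = \left(283252 - -18864\right) \left(- \frac{957121}{2}\right) = \left(283252 + 18864\right) \left(- \frac{957121}{2}\right) = 302116 \left(- \frac{957121}{2}\right) = -144580784018$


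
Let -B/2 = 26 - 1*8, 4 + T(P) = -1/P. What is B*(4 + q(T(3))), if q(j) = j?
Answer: 12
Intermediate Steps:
T(P) = -4 - 1/P
B = -36 (B = -2*(26 - 1*8) = -2*(26 - 8) = -2*18 = -36)
B*(4 + q(T(3))) = -36*(4 + (-4 - 1/3)) = -36*(4 - 13/3) = -36*(-1/3) = 12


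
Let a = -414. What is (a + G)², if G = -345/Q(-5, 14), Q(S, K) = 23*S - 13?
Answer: 2771706609/16384 ≈ 1.6917e+5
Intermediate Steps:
Q(S, K) = -13 + 23*S
G = 345/128 (G = -345/(-13 + 23*(-5)) = -345/(-13 - 115) = -345/(-128) = -345*(-1/128) = 345/128 ≈ 2.6953)
(a + G)² = (-414 + 345/128)² = (-52647/128)² = 2771706609/16384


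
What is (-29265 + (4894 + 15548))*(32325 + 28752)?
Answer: -538882371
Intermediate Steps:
(-29265 + (4894 + 15548))*(32325 + 28752) = (-29265 + 20442)*61077 = -8823*61077 = -538882371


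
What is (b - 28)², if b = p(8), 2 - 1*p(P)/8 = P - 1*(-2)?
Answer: 8464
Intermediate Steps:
p(P) = -8*P (p(P) = 16 - 8*(P - 1*(-2)) = 16 - 8*(P + 2) = 16 - 8*(2 + P) = 16 + (-16 - 8*P) = -8*P)
b = -64 (b = -8*8 = -64)
(b - 28)² = (-64 - 28)² = (-92)² = 8464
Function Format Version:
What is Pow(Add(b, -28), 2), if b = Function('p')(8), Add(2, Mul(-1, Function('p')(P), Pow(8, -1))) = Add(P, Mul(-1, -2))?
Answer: 8464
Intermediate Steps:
Function('p')(P) = Mul(-8, P) (Function('p')(P) = Add(16, Mul(-8, Add(P, Mul(-1, -2)))) = Add(16, Mul(-8, Add(P, 2))) = Add(16, Mul(-8, Add(2, P))) = Add(16, Add(-16, Mul(-8, P))) = Mul(-8, P))
b = -64 (b = Mul(-8, 8) = -64)
Pow(Add(b, -28), 2) = Pow(Add(-64, -28), 2) = Pow(-92, 2) = 8464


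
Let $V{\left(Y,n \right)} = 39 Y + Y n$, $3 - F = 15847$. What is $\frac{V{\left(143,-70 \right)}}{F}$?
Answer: $\frac{4433}{15844} \approx 0.27979$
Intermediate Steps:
$F = -15844$ ($F = 3 - 15847 = -15844$)
$\frac{V{\left(143,-70 \right)}}{F} = \frac{143 \left(39 - 70\right)}{-15844} = 143 \left(-31\right) \left(- \frac{1}{15844}\right) = \left(-4433\right) \left(- \frac{1}{15844}\right) = \frac{4433}{15844}$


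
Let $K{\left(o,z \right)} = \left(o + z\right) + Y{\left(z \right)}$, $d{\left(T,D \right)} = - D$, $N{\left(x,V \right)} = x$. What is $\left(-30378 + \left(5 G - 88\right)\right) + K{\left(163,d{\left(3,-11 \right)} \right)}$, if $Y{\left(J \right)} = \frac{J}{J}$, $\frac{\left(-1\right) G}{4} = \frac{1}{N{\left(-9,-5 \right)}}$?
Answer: $- \frac{272599}{9} \approx -30289.0$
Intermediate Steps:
$G = \frac{4}{9}$ ($G = - \frac{4}{-9} = \left(-4\right) \left(- \frac{1}{9}\right) = \frac{4}{9} \approx 0.44444$)
$Y{\left(J \right)} = 1$
$K{\left(o,z \right)} = 1 + o + z$ ($K{\left(o,z \right)} = \left(o + z\right) + 1 = 1 + o + z$)
$\left(-30378 + \left(5 G - 88\right)\right) + K{\left(163,d{\left(3,-11 \right)} \right)} = \left(-30378 + \left(5 \cdot \frac{4}{9} - 88\right)\right) + \left(1 + 163 - -11\right) = \left(-30378 + \left(\frac{20}{9} - 88\right)\right) + \left(1 + 163 + 11\right) = \left(-30378 - \frac{772}{9}\right) + 175 = - \frac{274174}{9} + 175 = - \frac{272599}{9}$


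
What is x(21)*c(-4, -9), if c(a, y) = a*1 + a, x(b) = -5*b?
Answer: 840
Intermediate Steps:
c(a, y) = 2*a (c(a, y) = a + a = 2*a)
x(21)*c(-4, -9) = (-5*21)*(2*(-4)) = -105*(-8) = 840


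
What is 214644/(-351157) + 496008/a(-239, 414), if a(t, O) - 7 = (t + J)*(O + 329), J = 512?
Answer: 65318502216/35615396411 ≈ 1.8340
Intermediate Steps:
a(t, O) = 7 + (329 + O)*(512 + t) (a(t, O) = 7 + (t + 512)*(O + 329) = 7 + (512 + t)*(329 + O) = 7 + (329 + O)*(512 + t))
214644/(-351157) + 496008/a(-239, 414) = 214644/(-351157) + 496008/(168455 + 329*(-239) + 512*414 + 414*(-239)) = 214644*(-1/351157) + 496008/(168455 - 78631 + 211968 - 98946) = -214644/351157 + 496008/202846 = -214644/351157 + 496008*(1/202846) = -214644/351157 + 248004/101423 = 65318502216/35615396411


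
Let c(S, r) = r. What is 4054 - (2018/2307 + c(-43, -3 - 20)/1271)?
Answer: 11884614821/2932197 ≈ 4053.1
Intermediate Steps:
4054 - (2018/2307 + c(-43, -3 - 20)/1271) = 4054 - (2018/2307 + (-3 - 20)/1271) = 4054 - (2018*(1/2307) - 23*1/1271) = 4054 - (2018/2307 - 23/1271) = 4054 - 1*2511817/2932197 = 4054 - 2511817/2932197 = 11884614821/2932197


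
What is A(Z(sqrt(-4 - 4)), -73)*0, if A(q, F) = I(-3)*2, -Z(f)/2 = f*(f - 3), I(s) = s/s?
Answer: 0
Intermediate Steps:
I(s) = 1
Z(f) = -2*f*(-3 + f) (Z(f) = -2*f*(f - 3) = -2*f*(-3 + f))
A(q, F) = 2 (A(q, F) = 1*2 = 2)
A(Z(sqrt(-4 - 4)), -73)*0 = 2*0 = 0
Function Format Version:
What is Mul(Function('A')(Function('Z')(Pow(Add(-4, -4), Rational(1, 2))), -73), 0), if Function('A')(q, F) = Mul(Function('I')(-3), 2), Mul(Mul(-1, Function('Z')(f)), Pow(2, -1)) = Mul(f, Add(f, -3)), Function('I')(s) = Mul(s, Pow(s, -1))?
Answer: 0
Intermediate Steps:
Function('I')(s) = 1
Function('Z')(f) = Mul(-2, f, Add(-3, f)) (Function('Z')(f) = Mul(-2, Mul(f, Add(f, -3))) = Mul(-2, Mul(f, Add(-3, f))) = Mul(-2, f, Add(-3, f)))
Function('A')(q, F) = 2 (Function('A')(q, F) = Mul(1, 2) = 2)
Mul(Function('A')(Function('Z')(Pow(Add(-4, -4), Rational(1, 2))), -73), 0) = Mul(2, 0) = 0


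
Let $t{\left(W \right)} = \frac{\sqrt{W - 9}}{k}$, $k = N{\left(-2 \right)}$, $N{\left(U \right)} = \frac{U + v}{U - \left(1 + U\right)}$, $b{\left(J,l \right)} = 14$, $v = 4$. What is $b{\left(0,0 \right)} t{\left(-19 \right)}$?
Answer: $- 14 i \sqrt{7} \approx - 37.041 i$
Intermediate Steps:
$N{\left(U \right)} = -4 - U$ ($N{\left(U \right)} = \frac{U + 4}{U - \left(1 + U\right)} = \frac{4 + U}{-1} = \left(4 + U\right) \left(-1\right) = -4 - U$)
$k = -2$ ($k = -4 - -2 = -4 + 2 = -2$)
$t{\left(W \right)} = - \frac{\sqrt{-9 + W}}{2}$ ($t{\left(W \right)} = \frac{\sqrt{W - 9}}{-2} = \sqrt{-9 + W} \left(- \frac{1}{2}\right) = - \frac{\sqrt{-9 + W}}{2}$)
$b{\left(0,0 \right)} t{\left(-19 \right)} = 14 \left(- \frac{\sqrt{-9 - 19}}{2}\right) = 14 \left(- \frac{\sqrt{-28}}{2}\right) = 14 \left(- \frac{2 i \sqrt{7}}{2}\right) = 14 \left(- i \sqrt{7}\right) = - 14 i \sqrt{7}$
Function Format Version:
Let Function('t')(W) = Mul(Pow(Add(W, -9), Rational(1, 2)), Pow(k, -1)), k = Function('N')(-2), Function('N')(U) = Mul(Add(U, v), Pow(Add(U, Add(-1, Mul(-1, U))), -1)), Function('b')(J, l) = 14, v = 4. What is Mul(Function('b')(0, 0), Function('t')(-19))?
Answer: Mul(-14, I, Pow(7, Rational(1, 2))) ≈ Mul(-37.041, I)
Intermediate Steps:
Function('N')(U) = Add(-4, Mul(-1, U)) (Function('N')(U) = Mul(Add(U, 4), Pow(Add(U, Add(-1, Mul(-1, U))), -1)) = Mul(Add(4, U), Pow(-1, -1)) = Mul(Add(4, U), -1) = Add(-4, Mul(-1, U)))
k = -2 (k = Add(-4, Mul(-1, -2)) = Add(-4, 2) = -2)
Function('t')(W) = Mul(Rational(-1, 2), Pow(Add(-9, W), Rational(1, 2))) (Function('t')(W) = Mul(Pow(Add(W, -9), Rational(1, 2)), Pow(-2, -1)) = Mul(Pow(Add(-9, W), Rational(1, 2)), Rational(-1, 2)) = Mul(Rational(-1, 2), Pow(Add(-9, W), Rational(1, 2))))
Mul(Function('b')(0, 0), Function('t')(-19)) = Mul(14, Mul(Rational(-1, 2), Pow(Add(-9, -19), Rational(1, 2)))) = Mul(14, Mul(Rational(-1, 2), Pow(-28, Rational(1, 2)))) = Mul(14, Mul(Rational(-1, 2), Mul(2, I, Pow(7, Rational(1, 2))))) = Mul(14, Mul(-1, I, Pow(7, Rational(1, 2)))) = Mul(-14, I, Pow(7, Rational(1, 2)))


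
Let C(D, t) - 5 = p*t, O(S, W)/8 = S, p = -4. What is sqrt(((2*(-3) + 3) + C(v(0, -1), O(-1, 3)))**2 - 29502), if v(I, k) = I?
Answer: I*sqrt(28346) ≈ 168.36*I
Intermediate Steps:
O(S, W) = 8*S
C(D, t) = 5 - 4*t
sqrt(((2*(-3) + 3) + C(v(0, -1), O(-1, 3)))**2 - 29502) = sqrt(((2*(-3) + 3) + (5 - 32*(-1)))**2 - 29502) = sqrt(((-6 + 3) + (5 - 4*(-8)))**2 - 29502) = sqrt((-3 + (5 + 32))**2 - 29502) = sqrt((-3 + 37)**2 - 29502) = sqrt(34**2 - 29502) = sqrt(1156 - 29502) = sqrt(-28346) = I*sqrt(28346)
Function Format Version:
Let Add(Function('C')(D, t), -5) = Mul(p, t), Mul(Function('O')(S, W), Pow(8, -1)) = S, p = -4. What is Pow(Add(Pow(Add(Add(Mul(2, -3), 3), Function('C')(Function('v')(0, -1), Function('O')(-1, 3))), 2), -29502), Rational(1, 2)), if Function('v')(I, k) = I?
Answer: Mul(I, Pow(28346, Rational(1, 2))) ≈ Mul(168.36, I)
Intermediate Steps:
Function('O')(S, W) = Mul(8, S)
Function('C')(D, t) = Add(5, Mul(-4, t))
Pow(Add(Pow(Add(Add(Mul(2, -3), 3), Function('C')(Function('v')(0, -1), Function('O')(-1, 3))), 2), -29502), Rational(1, 2)) = Pow(Add(Pow(Add(Add(Mul(2, -3), 3), Add(5, Mul(-4, Mul(8, -1)))), 2), -29502), Rational(1, 2)) = Pow(Add(Pow(Add(Add(-6, 3), Add(5, Mul(-4, -8))), 2), -29502), Rational(1, 2)) = Pow(Add(Pow(Add(-3, Add(5, 32)), 2), -29502), Rational(1, 2)) = Pow(Add(Pow(Add(-3, 37), 2), -29502), Rational(1, 2)) = Pow(Add(Pow(34, 2), -29502), Rational(1, 2)) = Pow(Add(1156, -29502), Rational(1, 2)) = Pow(-28346, Rational(1, 2)) = Mul(I, Pow(28346, Rational(1, 2)))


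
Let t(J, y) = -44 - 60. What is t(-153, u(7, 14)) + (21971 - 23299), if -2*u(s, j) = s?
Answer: -1432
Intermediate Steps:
u(s, j) = -s/2
t(J, y) = -104
t(-153, u(7, 14)) + (21971 - 23299) = -104 + (21971 - 23299) = -104 - 1328 = -1432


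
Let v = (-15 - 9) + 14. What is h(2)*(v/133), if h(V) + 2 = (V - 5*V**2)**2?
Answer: -460/19 ≈ -24.211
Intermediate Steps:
v = -10 (v = -24 + 14 = -10)
h(V) = -2 + (V - 5*V**2)**2
h(2)*(v/133) = (-2 + 2**2*(-1 + 5*2)**2)*(-10/133) = (-2 + 4*(-1 + 10)**2)*(-10*1/133) = (-2 + 4*9**2)*(-10/133) = (-2 + 4*81)*(-10/133) = (-2 + 324)*(-10/133) = 322*(-10/133) = -460/19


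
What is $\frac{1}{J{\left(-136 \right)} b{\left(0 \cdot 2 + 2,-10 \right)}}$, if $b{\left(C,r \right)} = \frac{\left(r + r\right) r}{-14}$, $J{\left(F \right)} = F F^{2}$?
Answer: $\frac{7}{251545600} \approx 2.7828 \cdot 10^{-8}$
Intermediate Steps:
$J{\left(F \right)} = F^{3}$
$b{\left(C,r \right)} = - \frac{r^{2}}{7}$ ($b{\left(C,r \right)} = 2 r r \left(- \frac{1}{14}\right) = 2 r^{2} \left(- \frac{1}{14}\right) = - \frac{r^{2}}{7}$)
$\frac{1}{J{\left(-136 \right)} b{\left(0 \cdot 2 + 2,-10 \right)}} = \frac{1}{\left(-136\right)^{3} \left(- \frac{\left(-10\right)^{2}}{7}\right)} = \frac{1}{\left(-2515456\right) \left(\left(- \frac{1}{7}\right) 100\right)} = \frac{1}{\left(-2515456\right) \left(- \frac{100}{7}\right)} = \frac{1}{\frac{251545600}{7}} = \frac{7}{251545600}$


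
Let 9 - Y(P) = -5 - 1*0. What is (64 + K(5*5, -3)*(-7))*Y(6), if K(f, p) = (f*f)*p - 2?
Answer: 184842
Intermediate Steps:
Y(P) = 14 (Y(P) = 9 - (-5 - 1*0) = 9 - (-5 + 0) = 9 - 1*(-5) = 9 + 5 = 14)
K(f, p) = -2 + p*f**2 (K(f, p) = f**2*p - 2 = p*f**2 - 2 = -2 + p*f**2)
(64 + K(5*5, -3)*(-7))*Y(6) = (64 + (-2 - 3*(5*5)**2)*(-7))*14 = (64 + (-2 - 3*25**2)*(-7))*14 = (64 + (-2 - 3*625)*(-7))*14 = (64 + (-2 - 1875)*(-7))*14 = (64 - 1877*(-7))*14 = (64 + 13139)*14 = 13203*14 = 184842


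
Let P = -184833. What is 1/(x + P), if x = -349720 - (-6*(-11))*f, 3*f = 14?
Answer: -1/534861 ≈ -1.8696e-6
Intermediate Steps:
f = 14/3 (f = (⅓)*14 = 14/3 ≈ 4.6667)
x = -350028 (x = -349720 - (-6*(-11))*14/3 = -349720 - 66*14/3 = -349720 - 1*308 = -349720 - 308 = -350028)
1/(x + P) = 1/(-350028 - 184833) = 1/(-534861) = -1/534861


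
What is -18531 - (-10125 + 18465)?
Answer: -26871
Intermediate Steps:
-18531 - (-10125 + 18465) = -18531 - 1*8340 = -18531 - 8340 = -26871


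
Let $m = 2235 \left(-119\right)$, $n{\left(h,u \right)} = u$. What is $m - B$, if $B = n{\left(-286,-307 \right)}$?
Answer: $-265658$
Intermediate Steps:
$m = -265965$
$B = -307$
$m - B = -265965 - -307 = -265965 + 307 = -265658$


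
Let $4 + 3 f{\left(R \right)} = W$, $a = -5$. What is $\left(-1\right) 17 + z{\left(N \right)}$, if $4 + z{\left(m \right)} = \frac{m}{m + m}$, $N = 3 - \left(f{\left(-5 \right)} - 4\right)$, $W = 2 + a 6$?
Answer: $- \frac{41}{2} \approx -20.5$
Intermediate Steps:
$W = -28$ ($W = 2 - 30 = -28$)
$f{\left(R \right)} = - \frac{32}{3}$ ($f{\left(R \right)} = - \frac{4}{3} + \frac{1}{3} \left(-28\right) = - \frac{4}{3} - \frac{28}{3} = - \frac{32}{3}$)
$N = \frac{53}{3}$ ($N = 3 - \left(- \frac{32}{3} - 4\right) = 3 - - \frac{44}{3} = 3 + \frac{44}{3} = \frac{53}{3} \approx 17.667$)
$z{\left(m \right)} = - \frac{7}{2}$ ($z{\left(m \right)} = -4 + \frac{m}{m + m} = -4 + \frac{m}{2 m} = -4 + m \frac{1}{2 m} = -4 + \frac{1}{2} = - \frac{7}{2}$)
$\left(-1\right) 17 + z{\left(N \right)} = \left(-1\right) 17 - \frac{7}{2} = -17 - \frac{7}{2} = - \frac{41}{2}$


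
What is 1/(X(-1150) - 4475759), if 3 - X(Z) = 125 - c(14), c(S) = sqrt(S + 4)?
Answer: -4475881/20033510726143 - 3*sqrt(2)/20033510726143 ≈ -2.2342e-7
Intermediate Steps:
c(S) = sqrt(4 + S)
X(Z) = -122 + 3*sqrt(2) (X(Z) = 3 - (125 - sqrt(4 + 14)) = 3 - (125 - sqrt(18)) = 3 - (125 - 3*sqrt(2)) = 3 + (-125 + 3*sqrt(2)) = -122 + 3*sqrt(2))
1/(X(-1150) - 4475759) = 1/((-122 + 3*sqrt(2)) - 4475759) = 1/(-4475881 + 3*sqrt(2))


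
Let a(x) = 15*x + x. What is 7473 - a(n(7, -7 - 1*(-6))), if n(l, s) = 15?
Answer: 7233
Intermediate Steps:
a(x) = 16*x
7473 - a(n(7, -7 - 1*(-6))) = 7473 - 16*15 = 7473 - 1*240 = 7473 - 240 = 7233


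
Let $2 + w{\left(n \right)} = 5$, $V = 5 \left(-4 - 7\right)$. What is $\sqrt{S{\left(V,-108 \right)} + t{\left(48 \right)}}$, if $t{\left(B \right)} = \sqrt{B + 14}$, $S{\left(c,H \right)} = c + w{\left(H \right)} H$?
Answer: $\sqrt{-379 + \sqrt{62}} \approx 19.265 i$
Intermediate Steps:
$V = -55$ ($V = 5 \left(-11\right) = -55$)
$w{\left(n \right)} = 3$ ($w{\left(n \right)} = -2 + 5 = 3$)
$S{\left(c,H \right)} = c + 3 H$
$t{\left(B \right)} = \sqrt{14 + B}$
$\sqrt{S{\left(V,-108 \right)} + t{\left(48 \right)}} = \sqrt{\left(-55 + 3 \left(-108\right)\right) + \sqrt{14 + 48}} = \sqrt{\left(-55 - 324\right) + \sqrt{62}} = \sqrt{-379 + \sqrt{62}}$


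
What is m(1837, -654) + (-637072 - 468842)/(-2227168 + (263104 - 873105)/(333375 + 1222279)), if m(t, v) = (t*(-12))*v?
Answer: 876313242146122372/60784270489 ≈ 1.4417e+7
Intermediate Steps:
m(t, v) = -12*t*v (m(t, v) = (-12*t)*v = -12*t*v)
m(1837, -654) + (-637072 - 468842)/(-2227168 + (263104 - 873105)/(333375 + 1222279)) = -12*1837*(-654) + (-637072 - 468842)/(-2227168 + (263104 - 873105)/(333375 + 1222279)) = 14416776 - 1105914/(-2227168 - 610001/1555654) = 14416776 - 1105914/(-3464703417873/1555654) = 14416776 - 1105914*(-1555654/3464703417873) = 14416776 + 30182798908/60784270489 = 876313242146122372/60784270489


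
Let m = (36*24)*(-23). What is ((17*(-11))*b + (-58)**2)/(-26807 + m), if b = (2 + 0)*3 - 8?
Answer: -3738/46679 ≈ -0.080079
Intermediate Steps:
m = -19872 (m = 864*(-23) = -19872)
b = -2 (b = 2*3 - 8 = 6 - 8 = -2)
((17*(-11))*b + (-58)**2)/(-26807 + m) = ((17*(-11))*(-2) + (-58)**2)/(-26807 - 19872) = (-187*(-2) + 3364)/(-46679) = (374 + 3364)*(-1/46679) = 3738*(-1/46679) = -3738/46679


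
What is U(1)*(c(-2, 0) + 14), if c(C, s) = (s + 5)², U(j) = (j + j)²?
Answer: 156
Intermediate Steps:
U(j) = 4*j² (U(j) = (2*j)² = 4*j²)
c(C, s) = (5 + s)²
U(1)*(c(-2, 0) + 14) = (4*1²)*((5 + 0)² + 14) = (4*1)*(5² + 14) = 4*(25 + 14) = 4*39 = 156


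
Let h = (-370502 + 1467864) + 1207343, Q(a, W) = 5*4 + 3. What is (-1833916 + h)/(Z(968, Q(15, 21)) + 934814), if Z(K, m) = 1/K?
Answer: 455723752/904899953 ≈ 0.50362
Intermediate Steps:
Q(a, W) = 23 (Q(a, W) = 20 + 3 = 23)
h = 2304705 (h = 1097362 + 1207343 = 2304705)
(-1833916 + h)/(Z(968, Q(15, 21)) + 934814) = (-1833916 + 2304705)/(1/968 + 934814) = 470789/(1/968 + 934814) = 470789/(904899953/968) = 470789*(968/904899953) = 455723752/904899953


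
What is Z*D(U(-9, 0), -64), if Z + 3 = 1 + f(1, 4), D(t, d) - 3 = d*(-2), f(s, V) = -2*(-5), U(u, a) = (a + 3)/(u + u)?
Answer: 1048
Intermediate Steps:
U(u, a) = (3 + a)/(2*u) (U(u, a) = (3 + a)/((2*u)) = (3 + a)*(1/(2*u)) = (3 + a)/(2*u))
f(s, V) = 10
D(t, d) = 3 - 2*d (D(t, d) = 3 + d*(-2) = 3 - 2*d)
Z = 8 (Z = -3 + (1 + 10) = -3 + 11 = 8)
Z*D(U(-9, 0), -64) = 8*(3 - 2*(-64)) = 8*(3 + 128) = 8*131 = 1048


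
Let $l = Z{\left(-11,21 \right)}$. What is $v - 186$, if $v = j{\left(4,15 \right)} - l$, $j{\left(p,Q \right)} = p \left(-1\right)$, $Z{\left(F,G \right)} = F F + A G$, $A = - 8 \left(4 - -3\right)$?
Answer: $865$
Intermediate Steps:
$A = -56$ ($A = - 8 \left(4 + 3\right) = \left(-8\right) 7 = -56$)
$Z{\left(F,G \right)} = F^{2} - 56 G$ ($Z{\left(F,G \right)} = F F - 56 G = F^{2} - 56 G$)
$j{\left(p,Q \right)} = - p$
$l = -1055$ ($l = \left(-11\right)^{2} - 1176 = 121 - 1176 = -1055$)
$v = 1051$ ($v = \left(-1\right) 4 - -1055 = -4 + 1055 = 1051$)
$v - 186 = 1051 - 186 = 865$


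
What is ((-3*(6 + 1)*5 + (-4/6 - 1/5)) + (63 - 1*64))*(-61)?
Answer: 97783/15 ≈ 6518.9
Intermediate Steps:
((-3*(6 + 1)*5 + (-4/6 - 1/5)) + (63 - 1*64))*(-61) = ((-3*7*5 + (-4*⅙ - 1*⅕)) + (63 - 64))*(-61) = ((-21*5 + (-⅔ - ⅕)) - 1)*(-61) = ((-105 - 13/15) - 1)*(-61) = (-1588/15 - 1)*(-61) = -1603/15*(-61) = 97783/15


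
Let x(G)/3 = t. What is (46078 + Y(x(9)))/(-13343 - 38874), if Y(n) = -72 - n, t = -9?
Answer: -46033/52217 ≈ -0.88157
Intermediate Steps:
x(G) = -27 (x(G) = 3*(-9) = -27)
(46078 + Y(x(9)))/(-13343 - 38874) = (46078 + (-72 - 1*(-27)))/(-13343 - 38874) = (46078 + (-72 + 27))/(-52217) = (46078 - 45)*(-1/52217) = 46033*(-1/52217) = -46033/52217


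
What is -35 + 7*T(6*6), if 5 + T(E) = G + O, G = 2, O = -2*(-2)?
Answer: -28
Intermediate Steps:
O = 4
T(E) = 1 (T(E) = -5 + (2 + 4) = -5 + 6 = 1)
-35 + 7*T(6*6) = -35 + 7*1 = -35 + 7 = -28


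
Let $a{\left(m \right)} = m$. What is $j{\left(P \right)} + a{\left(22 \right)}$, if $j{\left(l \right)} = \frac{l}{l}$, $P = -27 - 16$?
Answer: $23$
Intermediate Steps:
$P = -43$
$j{\left(l \right)} = 1$
$j{\left(P \right)} + a{\left(22 \right)} = 1 + 22 = 23$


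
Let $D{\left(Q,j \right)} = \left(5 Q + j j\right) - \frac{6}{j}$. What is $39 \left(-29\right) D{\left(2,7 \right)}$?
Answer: $- \frac{460317}{7} \approx -65760.0$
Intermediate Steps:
$D{\left(Q,j \right)} = j^{2} - \frac{6}{j} + 5 Q$ ($D{\left(Q,j \right)} = \left(5 Q + j^{2}\right) - \frac{6}{j} = \left(j^{2} + 5 Q\right) - \frac{6}{j} = j^{2} - \frac{6}{j} + 5 Q$)
$39 \left(-29\right) D{\left(2,7 \right)} = 39 \left(-29\right) \left(7^{2} - \frac{6}{7} + 5 \cdot 2\right) = - 1131 \left(49 - \frac{6}{7} + 10\right) = \left(-1131\right) \frac{407}{7} = - \frac{460317}{7}$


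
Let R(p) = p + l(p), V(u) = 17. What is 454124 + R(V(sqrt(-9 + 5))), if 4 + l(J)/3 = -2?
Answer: 454123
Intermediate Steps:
l(J) = -18 (l(J) = -12 + 3*(-2) = -12 - 6 = -18)
R(p) = -18 + p (R(p) = p - 18 = -18 + p)
454124 + R(V(sqrt(-9 + 5))) = 454124 + (-18 + 17) = 454124 - 1 = 454123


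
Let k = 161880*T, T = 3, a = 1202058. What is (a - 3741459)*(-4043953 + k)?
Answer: 9035983590513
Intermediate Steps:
k = 485640 (k = 161880*3 = 485640)
(a - 3741459)*(-4043953 + k) = (1202058 - 3741459)*(-4043953 + 485640) = -2539401*(-3558313) = 9035983590513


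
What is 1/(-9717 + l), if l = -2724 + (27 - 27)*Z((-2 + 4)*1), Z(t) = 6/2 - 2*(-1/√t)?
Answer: -1/12441 ≈ -8.0379e-5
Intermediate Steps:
Z(t) = 3 + 2/√t (Z(t) = 6*(½) - (-2)/√t = 3 + 2/√t)
l = -2724 (l = -2724 + (27 - 27)*(3 + 2/√((-2 + 4)*1)) = -2724 + 0*(3 + 2/√(2*1)) = -2724 + 0*(3 + 2/√2) = -2724 + 0*(3 + 2*(√2/2)) = -2724 + 0*(3 + √2) = -2724 + 0 = -2724)
1/(-9717 + l) = 1/(-9717 - 2724) = 1/(-12441) = -1/12441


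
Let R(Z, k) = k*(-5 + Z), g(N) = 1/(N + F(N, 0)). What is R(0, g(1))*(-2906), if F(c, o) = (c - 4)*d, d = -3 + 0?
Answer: 1453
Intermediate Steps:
d = -3
F(c, o) = 12 - 3*c (F(c, o) = (c - 4)*(-3) = (-4 + c)*(-3) = 12 - 3*c)
g(N) = 1/(12 - 2*N) (g(N) = 1/(N + (12 - 3*N)) = 1/(12 - 2*N))
R(0, g(1))*(-2906) = ((1/(2*(6 - 1*1)))*(-5 + 0))*(-2906) = ((1/(2*(6 - 1)))*(-5))*(-2906) = (((1/2)/5)*(-5))*(-2906) = (((1/2)*(1/5))*(-5))*(-2906) = ((1/10)*(-5))*(-2906) = -1/2*(-2906) = 1453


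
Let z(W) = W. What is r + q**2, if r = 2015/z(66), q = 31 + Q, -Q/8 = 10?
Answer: 160481/66 ≈ 2431.5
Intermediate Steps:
Q = -80 (Q = -8*10 = -80)
q = -49 (q = 31 - 80 = -49)
r = 2015/66 ≈ 30.530
r + q**2 = 2015/66 + (-49)**2 = 2015/66 + 2401 = 160481/66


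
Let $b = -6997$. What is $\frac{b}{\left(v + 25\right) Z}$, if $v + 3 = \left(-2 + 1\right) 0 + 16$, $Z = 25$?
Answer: $- \frac{6997}{950} \approx -7.3653$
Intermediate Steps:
$v = 13$ ($v = -3 + \left(\left(-2 + 1\right) 0 + 16\right) = -3 + \left(\left(-1\right) 0 + 16\right) = -3 + \left(0 + 16\right) = -3 + 16 = 13$)
$\frac{b}{\left(v + 25\right) Z} = - \frac{6997}{\left(13 + 25\right) 25} = - \frac{6997}{38 \cdot 25} = - \frac{6997}{950}$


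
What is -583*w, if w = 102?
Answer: -59466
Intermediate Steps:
-583*w = -583*102 = -59466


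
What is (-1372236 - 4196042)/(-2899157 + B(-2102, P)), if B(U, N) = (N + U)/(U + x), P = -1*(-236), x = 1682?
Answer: 389779460/202940679 ≈ 1.9207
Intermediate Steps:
P = 236
B(U, N) = (N + U)/(1682 + U) (B(U, N) = (N + U)/(U + 1682) = (N + U)/(1682 + U))
(-1372236 - 4196042)/(-2899157 + B(-2102, P)) = (-1372236 - 4196042)/(-2899157 + (236 - 2102)/(1682 - 2102)) = -5568278/(-2899157 - 1866/(-420)) = -5568278/(-2899157 - 1/420*(-1866)) = -5568278/(-2899157 + 311/70) = -5568278/(-202940679/70) = -5568278*(-70/202940679) = 389779460/202940679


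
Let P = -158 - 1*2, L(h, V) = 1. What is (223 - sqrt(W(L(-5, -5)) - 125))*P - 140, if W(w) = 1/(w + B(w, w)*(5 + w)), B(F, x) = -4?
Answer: -35820 + 320*I*sqrt(16537)/23 ≈ -35820.0 + 1789.2*I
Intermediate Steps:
P = -160 (P = -158 - 2 = -160)
W(w) = 1/(-20 - 3*w) (W(w) = 1/(w - 4*(5 + w)) = 1/(w + (-20 - 4*w)) = 1/(-20 - 3*w))
(223 - sqrt(W(L(-5, -5)) - 125))*P - 140 = (223 - sqrt(1/(-20 - 3*1) - 125))*(-160) - 140 = (223 - sqrt(1/(-20 - 3) - 125))*(-160) - 140 = (223 - sqrt(1/(-23) - 125))*(-160) - 140 = (223 - sqrt(-1/23 - 125))*(-160) - 140 = (223 - sqrt(-2876/23))*(-160) - 140 = (223 - 2*I*sqrt(16537)/23)*(-160) - 140 = (-35680 + 320*I*sqrt(16537)/23) - 140 = -35820 + 320*I*sqrt(16537)/23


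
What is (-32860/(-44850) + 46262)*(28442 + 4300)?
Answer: 2264527917384/1495 ≈ 1.5147e+9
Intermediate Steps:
(-32860/(-44850) + 46262)*(28442 + 4300) = (-32860*(-1/44850) + 46262)*32742 = (3286/4485 + 46262)*32742 = (207488356/4485)*32742 = 2264527917384/1495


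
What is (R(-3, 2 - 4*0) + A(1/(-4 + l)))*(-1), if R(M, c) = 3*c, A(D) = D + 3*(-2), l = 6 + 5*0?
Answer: -½ ≈ -0.50000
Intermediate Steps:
l = 6 (l = 6 + 0 = 6)
A(D) = -6 + D (A(D) = D - 6 = -6 + D)
(R(-3, 2 - 4*0) + A(1/(-4 + l)))*(-1) = (3*(2 - 4*0) + (-6 + 1/(-4 + 6)))*(-1) = (3*(2 + 0) + (-6 + 1/2))*(-1) = (3*2 + (-6 + ½))*(-1) = (6 - 11/2)*(-1) = (½)*(-1) = -½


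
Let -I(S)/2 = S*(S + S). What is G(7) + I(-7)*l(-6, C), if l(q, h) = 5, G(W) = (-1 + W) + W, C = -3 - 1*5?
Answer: -967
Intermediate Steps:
C = -8 (C = -3 - 5 = -8)
G(W) = -1 + 2*W
I(S) = -4*S**2 (I(S) = -2*S*(S + S) = -2*S*2*S = -4*S**2)
G(7) + I(-7)*l(-6, C) = (-1 + 2*7) - 4*(-7)**2*5 = (-1 + 14) - 4*49*5 = 13 - 196*5 = 13 - 980 = -967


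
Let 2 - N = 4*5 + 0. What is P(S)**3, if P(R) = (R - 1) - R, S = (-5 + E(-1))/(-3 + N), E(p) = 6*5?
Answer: -1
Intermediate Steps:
E(p) = 30
N = -18 (N = 2 - (4*5 + 0) = 2 - (20 + 0) = 2 - 1*20 = 2 - 20 = -18)
S = -25/21 (S = (-5 + 30)/(-3 - 18) = 25/(-21) = 25*(-1/21) = -25/21 ≈ -1.1905)
P(R) = -1 (P(R) = (-1 + R) - R = -1)
P(S)**3 = (-1)**3 = -1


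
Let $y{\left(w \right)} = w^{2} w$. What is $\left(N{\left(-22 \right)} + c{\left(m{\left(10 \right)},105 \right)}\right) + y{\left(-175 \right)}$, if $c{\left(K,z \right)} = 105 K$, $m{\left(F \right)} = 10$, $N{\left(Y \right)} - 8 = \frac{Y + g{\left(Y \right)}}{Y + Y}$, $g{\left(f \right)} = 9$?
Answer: $- \frac{235765935}{44} \approx -5.3583 \cdot 10^{6}$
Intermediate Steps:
$N{\left(Y \right)} = 8 + \frac{9 + Y}{2 Y}$ ($N{\left(Y \right)} = 8 + \frac{Y + 9}{Y + Y} = 8 + \frac{9 + Y}{2 Y}$)
$y{\left(w \right)} = w^{3}$
$\left(N{\left(-22 \right)} + c{\left(m{\left(10 \right)},105 \right)}\right) + y{\left(-175 \right)} = \left(\frac{9 + 17 \left(-22\right)}{2 \left(-22\right)} + 105 \cdot 10\right) + \left(-175\right)^{3} = \left(\frac{1}{2} \left(- \frac{1}{22}\right) \left(9 - 374\right) + 1050\right) - 5359375 = \left(\frac{1}{2} \left(- \frac{1}{22}\right) \left(-365\right) + 1050\right) - 5359375 = \left(\frac{365}{44} + 1050\right) - 5359375 = \frac{46565}{44} - 5359375 = - \frac{235765935}{44}$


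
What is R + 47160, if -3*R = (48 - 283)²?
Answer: 86255/3 ≈ 28752.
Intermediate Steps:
R = -55225/3 (R = -(48 - 283)²/3 = -⅓*(-235)² = -⅓*55225 = -55225/3 ≈ -18408.)
R + 47160 = -55225/3 + 47160 = 86255/3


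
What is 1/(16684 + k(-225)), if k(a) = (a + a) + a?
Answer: 1/16009 ≈ 6.2465e-5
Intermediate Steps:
k(a) = 3*a (k(a) = 2*a + a = 3*a)
1/(16684 + k(-225)) = 1/(16684 + 3*(-225)) = 1/(16684 - 675) = 1/16009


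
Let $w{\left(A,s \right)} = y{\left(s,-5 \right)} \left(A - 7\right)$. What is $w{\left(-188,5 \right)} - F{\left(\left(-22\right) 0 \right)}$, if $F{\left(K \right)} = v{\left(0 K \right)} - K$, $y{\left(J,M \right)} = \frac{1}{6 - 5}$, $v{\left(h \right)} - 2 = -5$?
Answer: $-192$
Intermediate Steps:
$v{\left(h \right)} = -3$ ($v{\left(h \right)} = 2 - 5 = -3$)
$y{\left(J,M \right)} = 1$ ($y{\left(J,M \right)} = 1^{-1} = 1$)
$w{\left(A,s \right)} = -7 + A$ ($w{\left(A,s \right)} = 1 \left(A - 7\right) = 1 \left(-7 + A\right) = -7 + A$)
$F{\left(K \right)} = -3 - K$
$w{\left(-188,5 \right)} - F{\left(\left(-22\right) 0 \right)} = \left(-7 - 188\right) - \left(-3 - \left(-22\right) 0\right) = -195 - \left(-3 - 0\right) = -195 - \left(-3 + 0\right) = -195 - -3 = -195 + 3 = -192$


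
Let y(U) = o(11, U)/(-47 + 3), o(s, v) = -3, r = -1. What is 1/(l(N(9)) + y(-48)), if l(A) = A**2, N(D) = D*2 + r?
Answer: 44/12719 ≈ 0.0034594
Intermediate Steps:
N(D) = -1 + 2*D (N(D) = D*2 - 1 = 2*D - 1 = -1 + 2*D)
y(U) = 3/44 (y(U) = -3/(-47 + 3) = -3/(-44) = -3*(-1/44) = 3/44)
1/(l(N(9)) + y(-48)) = 1/((-1 + 2*9)**2 + 3/44) = 1/((-1 + 18)**2 + 3/44) = 1/(17**2 + 3/44) = 1/(289 + 3/44) = 1/(12719/44) = 44/12719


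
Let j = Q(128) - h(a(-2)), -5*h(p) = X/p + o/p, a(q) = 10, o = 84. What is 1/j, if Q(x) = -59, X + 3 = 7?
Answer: -25/1431 ≈ -0.017470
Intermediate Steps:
X = 4 (X = -3 + 7 = 4)
h(p) = -88/(5*p) (h(p) = -(4/p + 84/p)/5 = -88/(5*p))
j = -1431/25 (j = -59 - (-88)/(5*10) = -59 - 1*(-44/25) = -59 + 44/25 = -1431/25 ≈ -57.240)
1/j = 1/(-1431/25) = -25/1431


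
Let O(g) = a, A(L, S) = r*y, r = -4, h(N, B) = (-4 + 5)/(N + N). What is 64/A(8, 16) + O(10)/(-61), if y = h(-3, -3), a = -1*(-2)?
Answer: 5854/61 ≈ 95.967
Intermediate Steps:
h(N, B) = 1/(2*N)
a = 2
y = -⅙ (y = (½)/(-3) = (½)*(-⅓) = -⅙ ≈ -0.16667)
A(L, S) = ⅔ (A(L, S) = -4*(-⅙) = ⅔)
O(g) = 2
64/A(8, 16) + O(10)/(-61) = 64/(⅔) + 2/(-61) = 64*(3/2) + 2*(-1/61) = 96 - 2/61 = 5854/61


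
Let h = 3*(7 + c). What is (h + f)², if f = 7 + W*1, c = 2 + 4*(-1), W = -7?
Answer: 225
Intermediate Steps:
c = -2 (c = 2 - 4 = -2)
f = 0 (f = 7 - 7*1 = 7 - 7 = 0)
h = 15 (h = 3*(7 - 2) = 3*5 = 15)
(h + f)² = (15 + 0)² = 15² = 225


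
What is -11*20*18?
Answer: -3960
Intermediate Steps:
-11*20*18 = -220*18 = -3960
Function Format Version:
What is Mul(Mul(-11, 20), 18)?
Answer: -3960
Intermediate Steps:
Mul(Mul(-11, 20), 18) = Mul(-220, 18) = -3960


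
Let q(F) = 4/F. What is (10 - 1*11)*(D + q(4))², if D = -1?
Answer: 0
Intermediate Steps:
(10 - 1*11)*(D + q(4))² = (10 - 1*11)*(-1 + 4/4)² = (10 - 11)*(-1 + 4*(¼))² = -(-1 + 1)² = -1*0² = -1*0 = 0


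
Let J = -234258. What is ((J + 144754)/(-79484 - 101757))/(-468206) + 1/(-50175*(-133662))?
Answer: -300086449457377/284550114890033819550 ≈ -1.0546e-6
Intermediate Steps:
((J + 144754)/(-79484 - 101757))/(-468206) + 1/(-50175*(-133662)) = ((-234258 + 144754)/(-79484 - 101757))/(-468206) + 1/(-50175*(-133662)) = -89504/(-181241)*(-1/468206) - 1/50175*(-1/133662) = -89504*(-1/181241)*(-1/468206) + 1/6706490850 = (89504/181241)*(-1/468206) + 1/6706490850 = -44752/42429061823 + 1/6706490850 = -300086449457377/284550114890033819550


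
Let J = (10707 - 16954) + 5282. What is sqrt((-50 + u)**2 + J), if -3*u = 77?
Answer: 2*sqrt(10711)/3 ≈ 68.996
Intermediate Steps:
u = -77/3 (u = -1/3*77 = -77/3 ≈ -25.667)
J = -965 (J = -6247 + 5282 = -965)
sqrt((-50 + u)**2 + J) = sqrt((-50 - 77/3)**2 - 965) = sqrt((-227/3)**2 - 965) = sqrt(51529/9 - 965) = sqrt(42844/9) = 2*sqrt(10711)/3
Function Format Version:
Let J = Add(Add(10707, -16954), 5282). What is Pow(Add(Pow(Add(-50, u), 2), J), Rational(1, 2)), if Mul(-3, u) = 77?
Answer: Mul(Rational(2, 3), Pow(10711, Rational(1, 2))) ≈ 68.996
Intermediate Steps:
u = Rational(-77, 3) (u = Mul(Rational(-1, 3), 77) = Rational(-77, 3) ≈ -25.667)
J = -965 (J = Add(-6247, 5282) = -965)
Pow(Add(Pow(Add(-50, u), 2), J), Rational(1, 2)) = Pow(Add(Pow(Add(-50, Rational(-77, 3)), 2), -965), Rational(1, 2)) = Pow(Add(Pow(Rational(-227, 3), 2), -965), Rational(1, 2)) = Pow(Add(Rational(51529, 9), -965), Rational(1, 2)) = Pow(Rational(42844, 9), Rational(1, 2)) = Mul(Rational(2, 3), Pow(10711, Rational(1, 2)))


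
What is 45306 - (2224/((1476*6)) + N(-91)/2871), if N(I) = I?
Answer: 15998966209/353133 ≈ 45306.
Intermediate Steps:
45306 - (2224/((1476*6)) + N(-91)/2871) = 45306 - (2224/((1476*6)) - 91/2871) = 45306 - (2224/8856 - 91*1/2871) = 45306 - (2224*(1/8856) - 91/2871) = 45306 - (278/1107 - 91/2871) = 45306 - 1*77489/353133 = 45306 - 77489/353133 = 15998966209/353133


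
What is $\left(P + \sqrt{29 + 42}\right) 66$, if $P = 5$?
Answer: $330 + 66 \sqrt{71} \approx 886.13$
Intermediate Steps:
$\left(P + \sqrt{29 + 42}\right) 66 = \left(5 + \sqrt{29 + 42}\right) 66 = \left(5 + \sqrt{71}\right) 66 = 330 + 66 \sqrt{71}$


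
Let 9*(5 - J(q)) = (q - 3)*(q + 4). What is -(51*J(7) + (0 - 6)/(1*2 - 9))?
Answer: -137/21 ≈ -6.5238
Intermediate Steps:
J(q) = 5 - (-3 + q)*(4 + q)/9 (J(q) = 5 - (q - 3)*(q + 4)/9 = 5 - (-3 + q)*(4 + q)/9)
-(51*J(7) + (0 - 6)/(1*2 - 9)) = -(51*(19/3 - 1/9*7 - 1/9*7**2) + (0 - 6)/(1*2 - 9)) = -(51*(19/3 - 7/9 - 1/9*49) - 6/(2 - 9)) = -(51*(19/3 - 7/9 - 49/9) - 6/(-7)) = -(51*(1/9) - 6*(-1/7)) = -(17/3 + 6/7) = -1*137/21 = -137/21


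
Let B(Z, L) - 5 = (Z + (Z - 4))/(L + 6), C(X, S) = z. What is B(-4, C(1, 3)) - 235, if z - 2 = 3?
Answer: -2542/11 ≈ -231.09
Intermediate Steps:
z = 5 (z = 2 + 3 = 5)
C(X, S) = 5
B(Z, L) = 5 + (-4 + 2*Z)/(6 + L) (B(Z, L) = 5 + (Z + (Z - 4))/(L + 6) = 5 + (Z + (-4 + Z))/(6 + L) = 5 + (-4 + 2*Z)/(6 + L))
B(-4, C(1, 3)) - 235 = (26 + 2*(-4) + 5*5)/(6 + 5) - 235 = (26 - 8 + 25)/11 - 235 = (1/11)*43 - 235 = 43/11 - 235 = -2542/11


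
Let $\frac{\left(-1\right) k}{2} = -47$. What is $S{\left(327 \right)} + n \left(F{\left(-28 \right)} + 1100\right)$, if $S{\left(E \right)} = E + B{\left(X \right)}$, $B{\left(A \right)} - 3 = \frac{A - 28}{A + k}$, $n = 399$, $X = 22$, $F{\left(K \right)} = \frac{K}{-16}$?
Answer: $\frac{51031671}{116} \approx 4.3993 \cdot 10^{5}$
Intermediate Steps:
$F{\left(K \right)} = - \frac{K}{16}$ ($F{\left(K \right)} = K \left(- \frac{1}{16}\right) = - \frac{K}{16}$)
$k = 94$ ($k = \left(-2\right) \left(-47\right) = 94$)
$B{\left(A \right)} = 3 + \frac{-28 + A}{94 + A}$ ($B{\left(A \right)} = 3 + \frac{A - 28}{A + 94} = 3 + \frac{-28 + A}{94 + A}$)
$S{\left(E \right)} = \frac{171}{58} + E$ ($S{\left(E \right)} = E + \frac{2 \left(127 + 2 \cdot 22\right)}{94 + 22} = E + \frac{2 \left(127 + 44\right)}{116} = E + 2 \cdot \frac{1}{116} \cdot 171 = E + \frac{171}{58} = \frac{171}{58} + E$)
$S{\left(327 \right)} + n \left(F{\left(-28 \right)} + 1100\right) = \left(\frac{171}{58} + 327\right) + 399 \left(\left(- \frac{1}{16}\right) \left(-28\right) + 1100\right) = \frac{19137}{58} + 399 \left(\frac{7}{4} + 1100\right) = \frac{19137}{58} + 399 \cdot \frac{4407}{4} = \frac{19137}{58} + \frac{1758393}{4} = \frac{51031671}{116}$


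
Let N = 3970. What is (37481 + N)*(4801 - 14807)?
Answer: -414758706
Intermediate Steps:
(37481 + N)*(4801 - 14807) = (37481 + 3970)*(4801 - 14807) = 41451*(-10006) = -414758706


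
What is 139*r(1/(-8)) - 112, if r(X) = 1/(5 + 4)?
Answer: -869/9 ≈ -96.556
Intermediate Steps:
r(X) = ⅑ (r(X) = 1/9 = ⅑)
139*r(1/(-8)) - 112 = 139*(⅑) - 112 = 139/9 - 112 = -869/9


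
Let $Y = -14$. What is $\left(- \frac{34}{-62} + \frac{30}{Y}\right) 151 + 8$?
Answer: $- \frac{50510}{217} \approx -232.76$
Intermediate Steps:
$\left(- \frac{34}{-62} + \frac{30}{Y}\right) 151 + 8 = \left(- \frac{34}{-62} + \frac{30}{-14}\right) 151 + 8 = \left(\left(-34\right) \left(- \frac{1}{62}\right) + 30 \left(- \frac{1}{14}\right)\right) 151 + 8 = \left(\frac{17}{31} - \frac{15}{7}\right) 151 + 8 = \left(- \frac{346}{217}\right) 151 + 8 = - \frac{52246}{217} + 8 = - \frac{50510}{217}$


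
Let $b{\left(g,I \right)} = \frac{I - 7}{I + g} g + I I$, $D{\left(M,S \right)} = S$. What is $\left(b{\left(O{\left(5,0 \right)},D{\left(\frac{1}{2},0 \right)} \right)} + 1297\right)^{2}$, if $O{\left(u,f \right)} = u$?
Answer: $1664100$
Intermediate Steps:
$b{\left(g,I \right)} = I^{2} + \frac{g \left(-7 + I\right)}{I + g}$ ($b{\left(g,I \right)} = \frac{-7 + I}{I + g} g + I^{2} = \frac{g \left(-7 + I\right)}{I + g} + I^{2} = I^{2} + \frac{g \left(-7 + I\right)}{I + g}$)
$\left(b{\left(O{\left(5,0 \right)},D{\left(\frac{1}{2},0 \right)} \right)} + 1297\right)^{2} = \left(\frac{0^{3} - 35 + 0 \cdot 5 + 5 \cdot 0^{2}}{0 + 5} + 1297\right)^{2} = \left(\frac{0 - 35 + 0 + 5 \cdot 0}{5} + 1297\right)^{2} = \left(\frac{0 - 35 + 0 + 0}{5} + 1297\right)^{2} = \left(\frac{1}{5} \left(-35\right) + 1297\right)^{2} = \left(-7 + 1297\right)^{2} = 1290^{2} = 1664100$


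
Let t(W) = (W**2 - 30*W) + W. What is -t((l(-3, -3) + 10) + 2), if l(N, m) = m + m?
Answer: 138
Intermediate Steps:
l(N, m) = 2*m
t(W) = W**2 - 29*W
-t((l(-3, -3) + 10) + 2) = -((2*(-3) + 10) + 2)*(-29 + ((2*(-3) + 10) + 2)) = -((-6 + 10) + 2)*(-29 + ((-6 + 10) + 2)) = -(4 + 2)*(-29 + (4 + 2)) = -6*(-29 + 6) = -6*(-23) = -1*(-138) = 138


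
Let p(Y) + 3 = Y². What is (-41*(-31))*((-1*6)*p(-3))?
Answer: -45756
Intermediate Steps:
p(Y) = -3 + Y²
(-41*(-31))*((-1*6)*p(-3)) = (-41*(-31))*((-1*6)*(-3 + (-3)²)) = 1271*(-6*(-3 + 9)) = 1271*(-6*6) = 1271*(-36) = -45756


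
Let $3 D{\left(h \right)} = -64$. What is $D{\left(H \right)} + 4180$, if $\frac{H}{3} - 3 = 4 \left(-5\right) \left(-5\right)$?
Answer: $\frac{12476}{3} \approx 4158.7$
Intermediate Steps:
$H = 309$ ($H = 9 + 3 \cdot 4 \left(-5\right) \left(-5\right) = 9 + 3 \left(\left(-20\right) \left(-5\right)\right) = 9 + 3 \cdot 100 = 9 + 300 = 309$)
$D{\left(h \right)} = - \frac{64}{3}$ ($D{\left(h \right)} = \frac{1}{3} \left(-64\right) = - \frac{64}{3}$)
$D{\left(H \right)} + 4180 = - \frac{64}{3} + 4180 = \frac{12476}{3}$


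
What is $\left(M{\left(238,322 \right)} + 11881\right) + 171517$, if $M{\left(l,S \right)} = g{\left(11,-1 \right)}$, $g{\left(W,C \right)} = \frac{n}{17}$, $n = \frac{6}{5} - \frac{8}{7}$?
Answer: $\frac{109121812}{595} \approx 1.834 \cdot 10^{5}$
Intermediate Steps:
$n = \frac{2}{35}$ ($n = 6 \cdot \frac{1}{5} - \frac{8}{7} = \frac{6}{5} - \frac{8}{7} = \frac{2}{35} \approx 0.057143$)
$g{\left(W,C \right)} = \frac{2}{595}$ ($g{\left(W,C \right)} = \frac{2}{35 \cdot 17} = \frac{2}{35} \cdot \frac{1}{17} = \frac{2}{595}$)
$M{\left(l,S \right)} = \frac{2}{595}$
$\left(M{\left(238,322 \right)} + 11881\right) + 171517 = \left(\frac{2}{595} + 11881\right) + 171517 = \frac{7069197}{595} + 171517 = \frac{109121812}{595}$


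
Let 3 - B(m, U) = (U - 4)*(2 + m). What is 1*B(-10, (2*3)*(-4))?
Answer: -221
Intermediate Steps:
B(m, U) = 3 - (-4 + U)*(2 + m) (B(m, U) = 3 - (U - 4)*(2 + m) = 3 - (-4 + U)*(2 + m))
1*B(-10, (2*3)*(-4)) = 1*(11 - 2*2*3*(-4) + 4*(-10) - 1*(2*3)*(-4)*(-10)) = 1*(11 - 12*(-4) - 40 - 1*6*(-4)*(-10)) = 1*(11 - 2*(-24) - 40 - 1*(-24)*(-10)) = 1*(11 + 48 - 40 - 240) = 1*(-221) = -221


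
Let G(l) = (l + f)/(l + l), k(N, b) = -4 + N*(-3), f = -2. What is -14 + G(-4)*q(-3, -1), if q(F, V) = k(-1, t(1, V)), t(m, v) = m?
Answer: -59/4 ≈ -14.750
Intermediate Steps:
k(N, b) = -4 - 3*N
q(F, V) = -1 (q(F, V) = -4 - 3*(-1) = -4 + 3 = -1)
G(l) = (-2 + l)/(2*l) (G(l) = (l - 2)/(l + l) = (-2 + l)/((2*l)) = (-2 + l)*(1/(2*l)) = (-2 + l)/(2*l))
-14 + G(-4)*q(-3, -1) = -14 + ((½)*(-2 - 4)/(-4))*(-1) = -14 + ((½)*(-¼)*(-6))*(-1) = -14 + (¾)*(-1) = -14 - ¾ = -59/4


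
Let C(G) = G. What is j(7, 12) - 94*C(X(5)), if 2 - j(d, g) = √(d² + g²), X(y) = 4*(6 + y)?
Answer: -4134 - √193 ≈ -4147.9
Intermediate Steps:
X(y) = 24 + 4*y
j(d, g) = 2 - √(d² + g²)
j(7, 12) - 94*C(X(5)) = (2 - √(7² + 12²)) - 94*(24 + 4*5) = (2 - √(49 + 144)) - 94*(24 + 20) = (2 - √193) - 94*44 = (2 - √193) - 4136 = -4134 - √193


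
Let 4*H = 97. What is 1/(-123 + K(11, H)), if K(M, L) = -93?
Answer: -1/216 ≈ -0.0046296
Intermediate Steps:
H = 97/4 (H = (1/4)*97 = 97/4 ≈ 24.250)
1/(-123 + K(11, H)) = 1/(-123 - 93) = 1/(-216) = -1/216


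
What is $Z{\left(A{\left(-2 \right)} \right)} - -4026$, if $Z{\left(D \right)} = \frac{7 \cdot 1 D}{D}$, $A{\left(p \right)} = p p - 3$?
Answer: $4033$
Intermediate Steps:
$A{\left(p \right)} = -3 + p^{2}$ ($A{\left(p \right)} = p^{2} - 3 = -3 + p^{2}$)
$Z{\left(D \right)} = 7$ ($Z{\left(D \right)} = \frac{7 D}{D} = 7$)
$Z{\left(A{\left(-2 \right)} \right)} - -4026 = 7 - -4026 = 7 + 4026 = 4033$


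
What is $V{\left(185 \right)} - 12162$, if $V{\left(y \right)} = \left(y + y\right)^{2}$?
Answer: $124738$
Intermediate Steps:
$V{\left(y \right)} = 4 y^{2}$ ($V{\left(y \right)} = \left(2 y\right)^{2} = 4 y^{2}$)
$V{\left(185 \right)} - 12162 = 4 \cdot 185^{2} - 12162 = 4 \cdot 34225 - 12162 = 136900 - 12162 = 124738$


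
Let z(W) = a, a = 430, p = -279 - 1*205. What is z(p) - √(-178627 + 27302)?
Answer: 430 - 5*I*√6053 ≈ 430.0 - 389.01*I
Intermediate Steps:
p = -484 (p = -279 - 205 = -484)
z(W) = 430
z(p) - √(-178627 + 27302) = 430 - √(-178627 + 27302) = 430 - √(-151325) = 430 - 5*I*√6053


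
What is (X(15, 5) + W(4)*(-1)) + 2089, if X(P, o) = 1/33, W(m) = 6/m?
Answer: 137777/66 ≈ 2087.5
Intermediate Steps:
X(P, o) = 1/33
(X(15, 5) + W(4)*(-1)) + 2089 = (1/33 + (6/4)*(-1)) + 2089 = (1/33 + (6*(¼))*(-1)) + 2089 = (1/33 + (3/2)*(-1)) + 2089 = (1/33 - 3/2) + 2089 = -97/66 + 2089 = 137777/66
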